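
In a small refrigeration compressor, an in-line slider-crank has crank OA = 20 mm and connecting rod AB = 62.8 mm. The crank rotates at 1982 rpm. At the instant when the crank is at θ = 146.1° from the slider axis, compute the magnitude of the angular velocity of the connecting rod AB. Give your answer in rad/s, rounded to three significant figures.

55.8

ω = 207.6 rad/s (converted from 1982 rpm).
The rod makes angle φ with the slider axis where L sinφ = r sinθ; differentiating, L cosφ·φ̇ = r ω cosθ.
L cosφ = √(L² − r² sin²θ) = 0.061801 m.
|ω_rod| = r ω |cosθ| / √(L² − r² sin²θ) = 0.02·207.6·0.83001/0.061801 = 55.75 rad/s.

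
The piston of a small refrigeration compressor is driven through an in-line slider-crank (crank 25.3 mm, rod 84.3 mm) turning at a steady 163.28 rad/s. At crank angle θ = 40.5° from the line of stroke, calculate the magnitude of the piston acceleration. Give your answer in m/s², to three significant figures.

550

ω = 163.3 rad/s
x(θ) = r cosθ + √(L² − r² sin²θ); with ω constant, a = ω²·d²x/dθ².
d²x/dθ² = −r cosθ − r²(cos2θ)/√u − r⁴ sin²2θ/(4u^{3/2}),  u = L² − r² sin²θ = 0.00683651 m².
Substituting r = 0.0253 m, L = 0.0843 m, θ = 40.5°: d²x/dθ² = -0.020626 m.
a = ω²·d²x/dθ² = (163.3)²·(-0.020626) = -549.9 m/s²;  |a| = 549.9 m/s².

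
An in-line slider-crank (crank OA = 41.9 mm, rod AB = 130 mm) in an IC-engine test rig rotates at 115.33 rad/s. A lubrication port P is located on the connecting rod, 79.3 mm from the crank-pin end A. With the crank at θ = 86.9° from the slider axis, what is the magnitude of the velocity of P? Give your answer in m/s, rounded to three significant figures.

4.88

ω = 115.3 rad/s.  Crank-pin speed |V_A| = rω = 4.8323 m/s, perpendicular to OA.
Rod angle: sinφ = −(r/L) sinθ ⇒ φ = -18.774°; ω_rod = −rω cosθ/√(L²−r²sin²θ) = -2.1232 rad/s.
V_P = V_A + ω_rod × AP, with AP = 0.0793 m along the rod.
Components: V_Px = −rω sinθ − a·ω_rod·sinφ = -4.8794 m/s;  V_Py = rω cosθ + a·ω_rod·cosφ = +0.10192 m/s.
|V_P| = √(V_Px² + V_Py²) = 4.8805 m/s.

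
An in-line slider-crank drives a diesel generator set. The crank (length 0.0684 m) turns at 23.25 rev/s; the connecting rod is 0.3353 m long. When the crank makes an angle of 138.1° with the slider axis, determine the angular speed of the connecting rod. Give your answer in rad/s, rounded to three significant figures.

22.4

ω = 146.1 rad/s (converted from 23.25 rev/s).
The rod makes angle φ with the slider axis where L sinφ = r sinθ; differentiating, L cosφ·φ̇ = r ω cosθ.
L cosφ = √(L² − r² sin²θ) = 0.33217 m.
|ω_rod| = r ω |cosθ| / √(L² − r² sin²θ) = 0.0684·146.1·0.74431/0.33217 = 22.39 rad/s.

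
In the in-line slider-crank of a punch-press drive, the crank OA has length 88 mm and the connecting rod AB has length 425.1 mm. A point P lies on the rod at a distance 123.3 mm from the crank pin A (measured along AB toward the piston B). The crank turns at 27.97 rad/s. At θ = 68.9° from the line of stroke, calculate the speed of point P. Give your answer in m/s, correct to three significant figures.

ω = 27.97 rad/s.  Crank-pin speed |V_A| = rω = 2.4614 m/s, perpendicular to OA.
Rod angle: sinφ = −(r/L) sinθ ⇒ φ = -11.136°; ω_rod = −rω cosθ/√(L²−r²sin²θ) = -2.1244 rad/s.
V_P = V_A + ω_rod × AP, with AP = 0.1233 m along the rod.
Components: V_Px = −rω sinθ − a·ω_rod·sinφ = -2.3469 m/s;  V_Py = rω cosθ + a·ω_rod·cosφ = +0.62907 m/s.
|V_P| = √(V_Px² + V_Py²) = 2.4298 m/s.

2.43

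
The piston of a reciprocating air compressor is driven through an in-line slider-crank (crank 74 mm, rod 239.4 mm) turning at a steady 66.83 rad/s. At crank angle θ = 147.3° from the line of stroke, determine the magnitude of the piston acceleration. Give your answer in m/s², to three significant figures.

233

ω = 66.83 rad/s
x(θ) = r cosθ + √(L² − r² sin²θ); with ω constant, a = ω²·d²x/dθ².
d²x/dθ² = −r cosθ − r²(cos2θ)/√u − r⁴ sin²2θ/(4u^{3/2}),  u = L² − r² sin²θ = 0.0557141 m².
Substituting r = 0.074 m, L = 0.2394 m, θ = 147.3°: d²x/dθ² = +0.052143 m.
a = ω²·d²x/dθ² = (66.83)²·(+0.052143) = +232.88 m/s²;  |a| = 232.88 m/s².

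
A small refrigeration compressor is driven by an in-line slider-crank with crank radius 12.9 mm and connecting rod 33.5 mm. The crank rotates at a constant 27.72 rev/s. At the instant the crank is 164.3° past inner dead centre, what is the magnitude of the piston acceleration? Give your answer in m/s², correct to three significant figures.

ω = 2π·27.7 = 174.2 rad/s
x(θ) = r cosθ + √(L² − r² sin²θ); with ω constant, a = ω²·d²x/dθ².
d²x/dθ² = −r cosθ − r²(cos2θ)/√u − r⁴ sin²2θ/(4u^{3/2}),  u = L² − r² sin²θ = 0.00111006 m².
Substituting r = 0.0129 m, L = 0.0335 m, θ = 164.3°: d²x/dθ² = +0.0081047 m.
a = ω²·d²x/dθ² = (174.2)²·(+0.0081047) = +245.86 m/s²;  |a| = 245.86 m/s².

246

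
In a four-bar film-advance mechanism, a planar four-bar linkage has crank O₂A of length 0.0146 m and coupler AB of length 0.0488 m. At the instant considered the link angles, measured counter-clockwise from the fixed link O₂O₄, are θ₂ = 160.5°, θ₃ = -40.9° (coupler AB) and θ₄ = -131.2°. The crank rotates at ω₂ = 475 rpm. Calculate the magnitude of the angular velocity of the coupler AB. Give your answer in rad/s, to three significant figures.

13.8

ω₂ = 49.74 rad/s (from 475 rpm).
Differentiating the loop-closure r₂e^{iθ₂}+r₃e^{iθ₃}=r₁+r₄e^{iθ₄} gives r₂ω₂e^{iθ₂}+r₃ω₃e^{iθ₃}=r₄ω₄e^{iθ₄}.
Eliminating the other unknown: ω₃ = r₂ω₂ sin(θ₄−θ₂) / [r₃ sin(θ₃−θ₄)].
Numerator sine = +0.92913; denominator sine = +0.99999.
Result = 0.0146·49.74·(+0.92913) / (0.0488·(+0.99999)) = +13.827 rad/s; magnitude 13.827 rad/s.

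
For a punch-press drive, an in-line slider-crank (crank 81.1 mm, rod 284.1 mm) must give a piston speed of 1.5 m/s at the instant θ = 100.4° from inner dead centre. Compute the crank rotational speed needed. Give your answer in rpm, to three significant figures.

190

For an in-line slider-crank, |v_piston| = rω|sinθ|·[1 + r cosθ/√(L² − r² sin²θ)].
With r = 0.0811 m, L = 0.2841 m, θ = 100.4°: the bracketed kinematic factor |dx/dθ| = 0.075485 m.
ω = v/|dx/dθ| = 1.5/0.075485 = 19.872 rad/s.
N = 60ω/(2π) = 189.76 rpm.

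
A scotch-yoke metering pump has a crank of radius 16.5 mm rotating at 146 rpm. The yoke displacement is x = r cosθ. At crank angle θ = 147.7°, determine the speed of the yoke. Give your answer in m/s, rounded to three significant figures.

ω = 15.29 rad/s (from 146 rpm).
x = r cosθ ⇒ ẋ = −rω sinθ.
|v| = rω|sinθ| = 0.0165·15.29·|sin 147.7°| = 0.1348 m/s.

0.135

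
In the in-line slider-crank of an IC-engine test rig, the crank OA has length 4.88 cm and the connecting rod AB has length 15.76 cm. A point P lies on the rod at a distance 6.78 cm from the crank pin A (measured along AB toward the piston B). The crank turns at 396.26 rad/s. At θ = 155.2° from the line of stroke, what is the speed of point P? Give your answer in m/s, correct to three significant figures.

12.3

ω = 396.3 rad/s.  Crank-pin speed |V_A| = rω = 19.337 m/s, perpendicular to OA.
Rod angle: sinφ = −(r/L) sinθ ⇒ φ = -7.463°; ω_rod = −rω cosθ/√(L²−r²sin²θ) = +112.34 rad/s.
V_P = V_A + ω_rod × AP, with AP = 0.0678 m along the rod.
Components: V_Px = −rω sinθ − a·ω_rod·sinφ = -7.1219 m/s;  V_Py = rω cosθ + a·ω_rod·cosφ = -10.002 m/s.
|V_P| = √(V_Px² + V_Py²) = 12.279 m/s.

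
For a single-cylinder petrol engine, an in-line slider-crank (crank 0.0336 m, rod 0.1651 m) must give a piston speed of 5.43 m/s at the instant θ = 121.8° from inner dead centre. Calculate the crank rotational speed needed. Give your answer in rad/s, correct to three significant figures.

For an in-line slider-crank, |v_piston| = rω|sinθ|·[1 + r cosθ/√(L² − r² sin²θ)].
With r = 0.0336 m, L = 0.1651 m, θ = 121.8°: the bracketed kinematic factor |dx/dθ| = 0.025447 m.
ω = v/|dx/dθ| = 5.43/0.025447 = 213.38 rad/s.

213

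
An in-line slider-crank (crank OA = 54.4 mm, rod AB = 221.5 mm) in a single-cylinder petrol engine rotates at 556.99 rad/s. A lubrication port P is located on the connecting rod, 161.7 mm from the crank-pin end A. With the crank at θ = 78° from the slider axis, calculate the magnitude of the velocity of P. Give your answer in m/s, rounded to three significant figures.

ω = 557 rad/s.  Crank-pin speed |V_A| = rω = 30.3 m/s, perpendicular to OA.
Rod angle: sinφ = −(r/L) sinθ ⇒ φ = -13.900°; ω_rod = −rω cosθ/√(L²−r²sin²θ) = -29.299 rad/s.
V_P = V_A + ω_rod × AP, with AP = 0.1617 m along the rod.
Components: V_Px = −rω sinθ − a·ω_rod·sinφ = -30.776 m/s;  V_Py = rω cosθ + a·ω_rod·cosφ = +1.7008 m/s.
|V_P| = √(V_Px² + V_Py²) = 30.823 m/s.

30.8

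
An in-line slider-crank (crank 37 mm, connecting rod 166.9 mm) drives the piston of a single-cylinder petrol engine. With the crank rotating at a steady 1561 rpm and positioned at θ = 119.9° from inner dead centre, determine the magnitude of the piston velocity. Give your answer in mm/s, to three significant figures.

ω = 2π·1561/60 = 163.5 rad/s
For an in-line slider-crank, x = r cosθ + √(L² − r² sin²θ), so v = −rω sinθ·[1 + r cosθ/√(L² − r² sin²θ)].
With r = 0.037 m, L = 0.1669 m, θ = 119.9°: √(L² − r² sin²θ) = 0.16379 m.
v = −0.037·163.5·0.86690·[1 + 0.037·-0.49849/0.16379] = -4.6528 m/s.
|v| = 4.6528 m/s = 4652.8 mm/s.

4650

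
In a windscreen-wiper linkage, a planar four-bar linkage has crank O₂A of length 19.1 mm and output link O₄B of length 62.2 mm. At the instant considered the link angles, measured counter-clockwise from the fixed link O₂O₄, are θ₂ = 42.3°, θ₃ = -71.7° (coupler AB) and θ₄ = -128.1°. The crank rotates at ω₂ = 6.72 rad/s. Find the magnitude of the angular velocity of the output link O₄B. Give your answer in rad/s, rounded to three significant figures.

2.26

ω₂ = 6.72 rad/s
Differentiating the loop-closure r₂e^{iθ₂}+r₃e^{iθ₃}=r₁+r₄e^{iθ₄} gives r₂ω₂e^{iθ₂}+r₃ω₃e^{iθ₃}=r₄ω₄e^{iθ₄}.
Eliminating the other unknown: ω₄ = r₂ω₂ sin(θ₂−θ₃) / [r₄ sin(θ₄−θ₃)].
Numerator sine = +0.91355; denominator sine = -0.83292.
Result = 0.0191·6.72·(+0.91355) / (0.0622·(-0.83292)) = -2.2633 rad/s; magnitude 2.2633 rad/s.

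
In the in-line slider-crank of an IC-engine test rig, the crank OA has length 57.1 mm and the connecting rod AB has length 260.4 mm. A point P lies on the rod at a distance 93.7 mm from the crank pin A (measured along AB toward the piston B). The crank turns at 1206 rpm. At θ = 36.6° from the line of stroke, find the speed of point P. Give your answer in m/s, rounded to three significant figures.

5.89

ω = 126.3 rad/s.  Crank-pin speed |V_A| = rω = 7.2113 m/s, perpendicular to OA.
Rod angle: sinφ = −(r/L) sinθ ⇒ φ = -7.512°; ω_rod = −rω cosθ/√(L²−r²sin²θ) = -22.425 rad/s.
V_P = V_A + ω_rod × AP, with AP = 0.0937 m along the rod.
Components: V_Px = −rω sinθ − a·ω_rod·sinφ = -4.5743 m/s;  V_Py = rω cosθ + a·ω_rod·cosφ = +3.7062 m/s.
|V_P| = √(V_Px² + V_Py²) = 5.8872 m/s.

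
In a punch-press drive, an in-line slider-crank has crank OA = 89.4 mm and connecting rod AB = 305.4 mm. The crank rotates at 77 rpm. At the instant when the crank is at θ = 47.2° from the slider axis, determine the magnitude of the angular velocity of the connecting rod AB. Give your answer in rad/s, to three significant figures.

1.64

ω = 8.063 rad/s (converted from 77 rpm).
The rod makes angle φ with the slider axis where L sinφ = r sinθ; differentiating, L cosφ·φ̇ = r ω cosθ.
L cosφ = √(L² − r² sin²θ) = 0.29827 m.
|ω_rod| = r ω |cosθ| / √(L² − r² sin²θ) = 0.0894·8.063·0.67944/0.29827 = 1.6421 rad/s.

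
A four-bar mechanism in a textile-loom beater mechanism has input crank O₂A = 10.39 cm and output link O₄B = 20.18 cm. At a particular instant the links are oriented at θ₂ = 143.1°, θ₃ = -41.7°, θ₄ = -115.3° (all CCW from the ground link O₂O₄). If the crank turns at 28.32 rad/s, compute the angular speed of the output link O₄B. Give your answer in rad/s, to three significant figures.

ω₂ = 28.32 rad/s
Differentiating the loop-closure r₂e^{iθ₂}+r₃e^{iθ₃}=r₁+r₄e^{iθ₄} gives r₂ω₂e^{iθ₂}+r₃ω₃e^{iθ₃}=r₄ω₄e^{iθ₄}.
Eliminating the other unknown: ω₄ = r₂ω₂ sin(θ₂−θ₃) / [r₄ sin(θ₄−θ₃)].
Numerator sine = -0.08368; denominator sine = -0.95931.
Result = 0.1039·28.32·(-0.08368) / (0.2018·(-0.95931)) = +1.2719 rad/s; magnitude 1.2719 rad/s.

1.27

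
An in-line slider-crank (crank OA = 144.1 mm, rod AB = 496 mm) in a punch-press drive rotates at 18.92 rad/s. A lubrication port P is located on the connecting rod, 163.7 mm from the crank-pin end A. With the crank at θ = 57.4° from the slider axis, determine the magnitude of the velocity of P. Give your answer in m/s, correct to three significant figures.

ω = 18.92 rad/s.  Crank-pin speed |V_A| = rω = 2.7264 m/s, perpendicular to OA.
Rod angle: sinφ = −(r/L) sinθ ⇒ φ = -14.167°; ω_rod = −rω cosθ/√(L²−r²sin²θ) = -3.0544 rad/s.
V_P = V_A + ω_rod × AP, with AP = 0.1637 m along the rod.
Components: V_Px = −rω sinθ − a·ω_rod·sinφ = -2.4192 m/s;  V_Py = rω cosθ + a·ω_rod·cosφ = +0.9841 m/s.
|V_P| = √(V_Px² + V_Py²) = 2.6117 m/s.

2.61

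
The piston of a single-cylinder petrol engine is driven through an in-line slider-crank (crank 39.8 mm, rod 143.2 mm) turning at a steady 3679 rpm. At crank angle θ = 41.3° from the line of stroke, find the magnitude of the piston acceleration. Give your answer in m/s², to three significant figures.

4690

ω = 2π·3679/60 = 385.3 rad/s
x(θ) = r cosθ + √(L² − r² sin²θ); with ω constant, a = ω²·d²x/dθ².
d²x/dθ² = −r cosθ − r²(cos2θ)/√u − r⁴ sin²2θ/(4u^{3/2}),  u = L² − r² sin²θ = 0.0198162 m².
Substituting r = 0.0398 m, L = 0.1432 m, θ = 41.3°: d²x/dθ² = -0.031571 m.
a = ω²·d²x/dθ² = (385.3)²·(-0.031571) = -4686 m/s²;  |a| = 4686 m/s².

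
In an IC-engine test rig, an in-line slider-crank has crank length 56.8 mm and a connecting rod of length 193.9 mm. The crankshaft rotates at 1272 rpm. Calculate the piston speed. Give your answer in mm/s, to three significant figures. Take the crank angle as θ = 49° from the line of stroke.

6840

ω = 2π·1272/60 = 133.2 rad/s
For an in-line slider-crank, x = r cosθ + √(L² − r² sin²θ), so v = −rω sinθ·[1 + r cosθ/√(L² − r² sin²θ)].
With r = 0.0568 m, L = 0.1939 m, θ = 49°: √(L² − r² sin²θ) = 0.1891 m.
v = −0.0568·133.2·0.75471·[1 + 0.0568·0.65606/0.1891] = -6.8353 m/s.
|v| = 6.8353 m/s = 6835.3 mm/s.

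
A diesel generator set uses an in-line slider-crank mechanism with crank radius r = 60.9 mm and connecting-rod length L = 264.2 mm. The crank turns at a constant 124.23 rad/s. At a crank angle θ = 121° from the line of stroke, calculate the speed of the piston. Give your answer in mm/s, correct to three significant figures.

ω = 124.2 rad/s
For an in-line slider-crank, x = r cosθ + √(L² − r² sin²θ), so v = −rω sinθ·[1 + r cosθ/√(L² − r² sin²θ)].
With r = 0.0609 m, L = 0.2642 m, θ = 121°: √(L² − r² sin²θ) = 0.25899 m.
v = −0.0609·124.2·0.85717·[1 + 0.0609·-0.51504/0.25899] = -5.6996 m/s.
|v| = 5.6996 m/s = 5699.6 mm/s.

5700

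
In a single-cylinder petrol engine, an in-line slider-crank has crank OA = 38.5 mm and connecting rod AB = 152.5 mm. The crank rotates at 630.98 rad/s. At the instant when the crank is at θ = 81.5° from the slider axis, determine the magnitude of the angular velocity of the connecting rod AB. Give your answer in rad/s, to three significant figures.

ω = 631 rad/s
The rod makes angle φ with the slider axis where L sinφ = r sinθ; differentiating, L cosφ·φ̇ = r ω cosθ.
L cosφ = √(L² − r² sin²θ) = 0.14767 m.
|ω_rod| = r ω |cosθ| / √(L² − r² sin²θ) = 0.0385·631·0.14781/0.14767 = 24.316 rad/s.

24.3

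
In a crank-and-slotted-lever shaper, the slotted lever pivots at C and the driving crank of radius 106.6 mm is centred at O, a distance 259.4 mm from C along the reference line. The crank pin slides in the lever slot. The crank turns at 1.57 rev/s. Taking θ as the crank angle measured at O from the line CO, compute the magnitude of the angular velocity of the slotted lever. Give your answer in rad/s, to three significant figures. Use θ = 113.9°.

ω = 9.865 rad/s (from 1.57 rev/s).
Crank pin A relative to C: A = (d + r cosθ, r sinθ); lever angle φ = atan2(r sinθ, d + r cosθ).
Differentiating tanφ: φ̇ = rω(d cosθ + r)/(d² + r² + 2dr cosθ).
d² + r² + 2dr cosθ = |CA|² = 0.0562459 m²;  d cosθ + r = +0.0015063 m.
|ω_lever| = |0.1066·9.865·+0.0015063| / 0.0562459 = 0.028161 rad/s.

0.0282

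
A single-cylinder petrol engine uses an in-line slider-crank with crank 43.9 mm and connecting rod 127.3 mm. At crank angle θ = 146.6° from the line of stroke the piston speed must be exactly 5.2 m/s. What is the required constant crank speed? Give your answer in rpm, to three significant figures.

For an in-line slider-crank, |v_piston| = rω|sinθ|·[1 + r cosθ/√(L² − r² sin²θ)].
With r = 0.0439 m, L = 0.1273 m, θ = 146.6°: the bracketed kinematic factor |dx/dθ| = 0.01708 m.
ω = v/|dx/dθ| = 5.2/0.01708 = 304.45 rad/s.
N = 60ω/(2π) = 2907.3 rpm.

2910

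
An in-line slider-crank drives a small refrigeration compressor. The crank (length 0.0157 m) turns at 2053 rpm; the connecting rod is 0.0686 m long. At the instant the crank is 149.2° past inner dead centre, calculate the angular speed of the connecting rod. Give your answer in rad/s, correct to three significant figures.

ω = 215 rad/s (converted from 2053 rpm).
The rod makes angle φ with the slider axis where L sinφ = r sinθ; differentiating, L cosφ·φ̇ = r ω cosθ.
L cosφ = √(L² − r² sin²θ) = 0.068127 m.
|ω_rod| = r ω |cosθ| / √(L² − r² sin²θ) = 0.0157·215·0.85896/0.068127 = 42.557 rad/s.

42.6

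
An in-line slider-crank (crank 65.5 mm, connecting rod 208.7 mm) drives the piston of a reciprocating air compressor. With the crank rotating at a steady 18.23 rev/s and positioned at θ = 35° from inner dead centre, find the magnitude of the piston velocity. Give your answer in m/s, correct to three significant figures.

ω = 2π·18.2 = 114.5 rad/s
For an in-line slider-crank, x = r cosθ + √(L² − r² sin²θ), so v = −rω sinθ·[1 + r cosθ/√(L² − r² sin²θ)].
With r = 0.0655 m, L = 0.2087 m, θ = 35°: √(L² − r² sin²θ) = 0.20529 m.
v = −0.0655·114.5·0.57358·[1 + 0.0655·0.81915/0.20529] = -5.428 m/s.
|v| = 5.428 m/s.

5.43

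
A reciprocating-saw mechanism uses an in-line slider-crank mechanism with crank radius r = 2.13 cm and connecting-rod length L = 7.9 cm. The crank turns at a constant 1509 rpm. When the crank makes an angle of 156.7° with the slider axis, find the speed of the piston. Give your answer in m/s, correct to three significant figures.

1.000

ω = 2π·1509/60 = 158 rad/s
For an in-line slider-crank, x = r cosθ + √(L² − r² sin²θ), so v = −rω sinθ·[1 + r cosθ/√(L² − r² sin²θ)].
With r = 0.0213 m, L = 0.079 m, θ = 156.7°: √(L² − r² sin²θ) = 0.078549 m.
v = −0.0213·158·0.39555·[1 + 0.0213·-0.91845/0.078549] = -0.99978 m/s.
|v| = 0.99978 m/s.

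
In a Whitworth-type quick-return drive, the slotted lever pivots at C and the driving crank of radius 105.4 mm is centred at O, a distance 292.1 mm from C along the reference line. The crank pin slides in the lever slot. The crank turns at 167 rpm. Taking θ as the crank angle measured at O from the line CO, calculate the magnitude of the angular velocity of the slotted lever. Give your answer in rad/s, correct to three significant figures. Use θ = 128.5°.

2.42

ω = 17.49 rad/s (from 167 rpm).
Crank pin A relative to C: A = (d + r cosθ, r sinθ); lever angle φ = atan2(r sinθ, d + r cosθ).
Differentiating tanφ: φ̇ = rω(d cosθ + r)/(d² + r² + 2dr cosθ).
d² + r² + 2dr cosθ = |CA|² = 0.0581004 m²;  d cosθ + r = -0.076437 m.
|ω_lever| = |0.1054·17.49·-0.076437| / 0.0581004 = 2.425 rad/s.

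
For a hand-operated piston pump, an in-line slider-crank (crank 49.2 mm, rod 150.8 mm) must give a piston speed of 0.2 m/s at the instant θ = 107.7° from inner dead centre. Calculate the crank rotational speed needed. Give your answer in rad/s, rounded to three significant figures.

4.76

For an in-line slider-crank, |v_piston| = rω|sinθ|·[1 + r cosθ/√(L² − r² sin²θ)].
With r = 0.0492 m, L = 0.1508 m, θ = 107.7°: the bracketed kinematic factor |dx/dθ| = 0.041979 m.
ω = v/|dx/dθ| = 0.2/0.041979 = 4.7642 rad/s.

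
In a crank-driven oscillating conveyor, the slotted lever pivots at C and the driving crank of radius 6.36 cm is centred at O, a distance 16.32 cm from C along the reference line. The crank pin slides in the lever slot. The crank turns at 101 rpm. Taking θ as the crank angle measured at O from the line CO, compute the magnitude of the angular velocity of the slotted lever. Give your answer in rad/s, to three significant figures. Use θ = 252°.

0.365

ω = 10.58 rad/s (from 101 rpm).
Crank pin A relative to C: A = (d + r cosθ, r sinθ); lever angle φ = atan2(r sinθ, d + r cosθ).
Differentiating tanφ: φ̇ = rω(d cosθ + r)/(d² + r² + 2dr cosθ).
d² + r² + 2dr cosθ = |CA|² = 0.0242643 m²;  d cosθ + r = +0.013168 m.
|ω_lever| = |0.0636·10.58·+0.013168| / 0.0242643 = 0.36507 rad/s.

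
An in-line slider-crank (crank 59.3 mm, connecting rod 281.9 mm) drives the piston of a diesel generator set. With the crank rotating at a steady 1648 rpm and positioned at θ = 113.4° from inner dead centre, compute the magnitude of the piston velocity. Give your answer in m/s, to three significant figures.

8.59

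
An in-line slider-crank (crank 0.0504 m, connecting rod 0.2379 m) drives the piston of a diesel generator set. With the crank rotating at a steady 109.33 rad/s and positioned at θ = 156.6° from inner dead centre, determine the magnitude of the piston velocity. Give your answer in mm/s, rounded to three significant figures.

1760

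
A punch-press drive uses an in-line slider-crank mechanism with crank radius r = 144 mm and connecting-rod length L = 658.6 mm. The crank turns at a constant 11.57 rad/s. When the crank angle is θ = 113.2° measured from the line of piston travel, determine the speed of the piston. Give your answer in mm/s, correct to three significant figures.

1400

ω = 11.57 rad/s
For an in-line slider-crank, x = r cosθ + √(L² − r² sin²θ), so v = −rω sinθ·[1 + r cosθ/√(L² − r² sin²θ)].
With r = 0.144 m, L = 0.6586 m, θ = 113.2°: √(L² − r² sin²θ) = 0.64516 m.
v = −0.144·11.57·0.91914·[1 + 0.144·-0.39394/0.64516] = -1.3967 m/s.
|v| = 1.3967 m/s = 1396.7 mm/s.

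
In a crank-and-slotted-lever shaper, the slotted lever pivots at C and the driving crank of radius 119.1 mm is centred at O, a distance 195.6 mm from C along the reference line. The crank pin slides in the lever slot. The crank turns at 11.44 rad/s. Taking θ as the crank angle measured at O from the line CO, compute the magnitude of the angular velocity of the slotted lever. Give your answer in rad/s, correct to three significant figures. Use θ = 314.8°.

ω = 11.44 rad/s
Crank pin A relative to C: A = (d + r cosθ, r sinθ); lever angle φ = atan2(r sinθ, d + r cosθ).
Differentiating tanφ: φ̇ = rω(d cosθ + r)/(d² + r² + 2dr cosθ).
d² + r² + 2dr cosθ = |CA|² = 0.0852744 m²;  d cosθ + r = +0.25693 m.
|ω_lever| = |0.1191·11.44·+0.25693| / 0.0852744 = 4.1051 rad/s.

4.11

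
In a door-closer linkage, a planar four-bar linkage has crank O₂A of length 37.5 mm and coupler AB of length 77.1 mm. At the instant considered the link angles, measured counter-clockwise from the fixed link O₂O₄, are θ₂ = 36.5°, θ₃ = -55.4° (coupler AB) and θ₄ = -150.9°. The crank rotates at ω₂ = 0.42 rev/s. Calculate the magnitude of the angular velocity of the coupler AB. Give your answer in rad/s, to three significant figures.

ω₂ = 2.639 rad/s (from 0.42 rev/s).
Differentiating the loop-closure r₂e^{iθ₂}+r₃e^{iθ₃}=r₁+r₄e^{iθ₄} gives r₂ω₂e^{iθ₂}+r₃ω₃e^{iθ₃}=r₄ω₄e^{iθ₄}.
Eliminating the other unknown: ω₃ = r₂ω₂ sin(θ₄−θ₂) / [r₃ sin(θ₃−θ₄)].
Numerator sine = +0.12880; denominator sine = +0.99540.
Result = 0.0375·2.639·(+0.12880) / (0.0771·(+0.99540)) = +0.16608 rad/s; magnitude 0.16608 rad/s.

0.166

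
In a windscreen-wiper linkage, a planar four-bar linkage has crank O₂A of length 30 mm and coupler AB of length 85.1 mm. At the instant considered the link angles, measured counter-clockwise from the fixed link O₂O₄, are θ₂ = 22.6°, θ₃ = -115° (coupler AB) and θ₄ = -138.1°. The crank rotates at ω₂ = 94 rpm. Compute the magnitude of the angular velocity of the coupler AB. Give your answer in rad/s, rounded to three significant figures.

2.92

ω₂ = 9.844 rad/s (from 94 rpm).
Differentiating the loop-closure r₂e^{iθ₂}+r₃e^{iθ₃}=r₁+r₄e^{iθ₄} gives r₂ω₂e^{iθ₂}+r₃ω₃e^{iθ₃}=r₄ω₄e^{iθ₄}.
Eliminating the other unknown: ω₃ = r₂ω₂ sin(θ₄−θ₂) / [r₃ sin(θ₃−θ₄)].
Numerator sine = -0.33051; denominator sine = +0.39234.
Result = 0.03·9.844·(-0.33051) / (0.0851·(+0.39234)) = -2.9233 rad/s; magnitude 2.9233 rad/s.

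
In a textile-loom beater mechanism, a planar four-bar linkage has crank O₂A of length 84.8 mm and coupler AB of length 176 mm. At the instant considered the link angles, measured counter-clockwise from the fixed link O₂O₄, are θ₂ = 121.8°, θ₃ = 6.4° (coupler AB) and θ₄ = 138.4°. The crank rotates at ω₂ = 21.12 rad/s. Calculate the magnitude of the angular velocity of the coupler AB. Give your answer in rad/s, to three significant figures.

3.91

ω₂ = 21.12 rad/s
Differentiating the loop-closure r₂e^{iθ₂}+r₃e^{iθ₃}=r₁+r₄e^{iθ₄} gives r₂ω₂e^{iθ₂}+r₃ω₃e^{iθ₃}=r₄ω₄e^{iθ₄}.
Eliminating the other unknown: ω₃ = r₂ω₂ sin(θ₄−θ₂) / [r₃ sin(θ₃−θ₄)].
Numerator sine = +0.28569; denominator sine = -0.74314.
Result = 0.0848·21.12·(+0.28569) / (0.176·(-0.74314)) = -3.912 rad/s; magnitude 3.912 rad/s.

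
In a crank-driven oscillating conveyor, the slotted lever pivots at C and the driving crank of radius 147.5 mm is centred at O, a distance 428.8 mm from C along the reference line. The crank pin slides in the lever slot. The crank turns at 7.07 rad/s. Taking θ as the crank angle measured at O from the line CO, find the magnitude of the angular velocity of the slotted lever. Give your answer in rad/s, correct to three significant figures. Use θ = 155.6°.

2.80

ω = 7.07 rad/s
Crank pin A relative to C: A = (d + r cosθ, r sinθ); lever angle φ = atan2(r sinθ, d + r cosθ).
Differentiating tanφ: φ̇ = rω(d cosθ + r)/(d² + r² + 2dr cosθ).
d² + r² + 2dr cosθ = |CA|² = 0.0904278 m²;  d cosθ + r = -0.243 m.
|ω_lever| = |0.1475·7.07·-0.243| / 0.0904278 = 2.8023 rad/s.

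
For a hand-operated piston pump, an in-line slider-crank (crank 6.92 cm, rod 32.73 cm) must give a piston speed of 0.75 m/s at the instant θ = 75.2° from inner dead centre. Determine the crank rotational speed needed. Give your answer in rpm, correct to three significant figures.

For an in-line slider-crank, |v_piston| = rω|sinθ|·[1 + r cosθ/√(L² − r² sin²θ)].
With r = 0.0692 m, L = 0.3273 m, θ = 75.2°: the bracketed kinematic factor |dx/dθ| = 0.070595 m.
ω = v/|dx/dθ| = 0.75/0.070595 = 10.624 rad/s.
N = 60ω/(2π) = 101.45 rpm.

101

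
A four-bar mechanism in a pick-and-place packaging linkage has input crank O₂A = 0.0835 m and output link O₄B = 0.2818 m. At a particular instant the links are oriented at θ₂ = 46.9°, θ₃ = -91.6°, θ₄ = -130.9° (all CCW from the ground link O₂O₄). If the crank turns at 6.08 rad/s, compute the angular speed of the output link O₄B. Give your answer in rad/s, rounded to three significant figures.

1.88

ω₂ = 6.08 rad/s
Differentiating the loop-closure r₂e^{iθ₂}+r₃e^{iθ₃}=r₁+r₄e^{iθ₄} gives r₂ω₂e^{iθ₂}+r₃ω₃e^{iθ₃}=r₄ω₄e^{iθ₄}.
Eliminating the other unknown: ω₄ = r₂ω₂ sin(θ₂−θ₃) / [r₄ sin(θ₄−θ₃)].
Numerator sine = +0.66262; denominator sine = -0.63338.
Result = 0.0835·6.08·(+0.66262) / (0.2818·(-0.63338)) = -1.8847 rad/s; magnitude 1.8847 rad/s.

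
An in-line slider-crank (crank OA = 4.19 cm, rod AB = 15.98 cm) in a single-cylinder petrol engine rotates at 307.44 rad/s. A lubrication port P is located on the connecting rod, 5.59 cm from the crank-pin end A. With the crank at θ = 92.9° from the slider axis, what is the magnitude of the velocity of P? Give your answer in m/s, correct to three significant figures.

ω = 307.4 rad/s.  Crank-pin speed |V_A| = rω = 12.882 m/s, perpendicular to OA.
Rod angle: sinφ = −(r/L) sinθ ⇒ φ = -15.181°; ω_rod = −rω cosθ/√(L²−r²sin²θ) = +4.2258 rad/s.
V_P = V_A + ω_rod × AP, with AP = 0.0559 m along the rod.
Components: V_Px = −rω sinθ − a·ω_rod·sinφ = -12.803 m/s;  V_Py = rω cosθ + a·ω_rod·cosφ = -0.42374 m/s.
|V_P| = √(V_Px² + V_Py²) = 12.81 m/s.

12.8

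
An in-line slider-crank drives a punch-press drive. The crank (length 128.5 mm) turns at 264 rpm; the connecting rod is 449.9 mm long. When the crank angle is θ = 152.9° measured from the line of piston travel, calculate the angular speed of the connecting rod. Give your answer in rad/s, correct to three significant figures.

7.09

ω = 27.65 rad/s (converted from 264 rpm).
The rod makes angle φ with the slider axis where L sinφ = r sinθ; differentiating, L cosφ·φ̇ = r ω cosθ.
L cosφ = √(L² − r² sin²θ) = 0.44608 m.
|ω_rod| = r ω |cosθ| / √(L² − r² sin²θ) = 0.1285·27.65·0.89021/0.44608 = 7.0896 rad/s.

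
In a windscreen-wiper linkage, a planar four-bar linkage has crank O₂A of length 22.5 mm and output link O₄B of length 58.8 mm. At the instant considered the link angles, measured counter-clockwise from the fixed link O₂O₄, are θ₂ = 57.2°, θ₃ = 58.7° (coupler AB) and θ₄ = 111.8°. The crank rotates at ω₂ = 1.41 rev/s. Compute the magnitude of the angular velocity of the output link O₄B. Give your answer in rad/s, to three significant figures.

ω₂ = 8.859 rad/s (from 1.41 rev/s).
Differentiating the loop-closure r₂e^{iθ₂}+r₃e^{iθ₃}=r₁+r₄e^{iθ₄} gives r₂ω₂e^{iθ₂}+r₃ω₃e^{iθ₃}=r₄ω₄e^{iθ₄}.
Eliminating the other unknown: ω₄ = r₂ω₂ sin(θ₂−θ₃) / [r₄ sin(θ₄−θ₃)].
Numerator sine = -0.02618; denominator sine = +0.79968.
Result = 0.0225·8.859·(-0.02618) / (0.0588·(+0.79968)) = -0.11097 rad/s; magnitude 0.11097 rad/s.

0.111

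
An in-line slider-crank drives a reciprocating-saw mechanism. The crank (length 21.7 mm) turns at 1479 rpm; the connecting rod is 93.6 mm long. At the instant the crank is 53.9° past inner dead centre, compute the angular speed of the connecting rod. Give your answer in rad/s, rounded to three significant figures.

21.5

ω = 154.9 rad/s (converted from 1479 rpm).
The rod makes angle φ with the slider axis where L sinφ = r sinθ; differentiating, L cosφ·φ̇ = r ω cosθ.
L cosφ = √(L² − r² sin²θ) = 0.091943 m.
|ω_rod| = r ω |cosθ| / √(L² − r² sin²θ) = 0.0217·154.9·0.58920/0.091943 = 21.538 rad/s.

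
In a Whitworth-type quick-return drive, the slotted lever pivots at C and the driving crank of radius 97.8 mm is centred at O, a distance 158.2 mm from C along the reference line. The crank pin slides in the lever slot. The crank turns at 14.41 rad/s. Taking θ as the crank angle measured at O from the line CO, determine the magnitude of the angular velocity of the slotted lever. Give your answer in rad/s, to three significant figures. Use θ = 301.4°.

5.01

ω = 14.41 rad/s
Crank pin A relative to C: A = (d + r cosθ, r sinθ); lever angle φ = atan2(r sinθ, d + r cosθ).
Differentiating tanφ: φ̇ = rω(d cosθ + r)/(d² + r² + 2dr cosθ).
d² + r² + 2dr cosθ = |CA|² = 0.0507142 m²;  d cosθ + r = +0.18022 m.
|ω_lever| = |0.0978·14.41·+0.18022| / 0.0507142 = 5.0082 rad/s.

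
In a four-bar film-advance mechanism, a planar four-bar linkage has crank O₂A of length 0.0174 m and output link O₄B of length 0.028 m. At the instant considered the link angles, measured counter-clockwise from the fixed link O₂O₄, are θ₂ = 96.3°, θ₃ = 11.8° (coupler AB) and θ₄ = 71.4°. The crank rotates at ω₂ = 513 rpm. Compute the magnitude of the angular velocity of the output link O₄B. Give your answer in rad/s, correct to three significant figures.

38.5

ω₂ = 53.72 rad/s (from 513 rpm).
Differentiating the loop-closure r₂e^{iθ₂}+r₃e^{iθ₃}=r₁+r₄e^{iθ₄} gives r₂ω₂e^{iθ₂}+r₃ω₃e^{iθ₃}=r₄ω₄e^{iθ₄}.
Eliminating the other unknown: ω₄ = r₂ω₂ sin(θ₂−θ₃) / [r₄ sin(θ₄−θ₃)].
Numerator sine = +0.99540; denominator sine = +0.86251.
Result = 0.0174·53.72·(+0.99540) / (0.028·(+0.86251)) = +38.527 rad/s; magnitude 38.527 rad/s.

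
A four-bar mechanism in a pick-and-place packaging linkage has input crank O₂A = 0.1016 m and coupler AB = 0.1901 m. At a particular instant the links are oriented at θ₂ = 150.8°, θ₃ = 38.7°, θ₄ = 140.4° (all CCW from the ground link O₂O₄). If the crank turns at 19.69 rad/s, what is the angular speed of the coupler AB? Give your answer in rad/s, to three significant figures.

1.94

ω₂ = 19.69 rad/s
Differentiating the loop-closure r₂e^{iθ₂}+r₃e^{iθ₃}=r₁+r₄e^{iθ₄} gives r₂ω₂e^{iθ₂}+r₃ω₃e^{iθ₃}=r₄ω₄e^{iθ₄}.
Eliminating the other unknown: ω₃ = r₂ω₂ sin(θ₄−θ₂) / [r₃ sin(θ₃−θ₄)].
Numerator sine = -0.18052; denominator sine = -0.97922.
Result = 0.1016·19.69·(-0.18052) / (0.1901·(-0.97922)) = +1.94 rad/s; magnitude 1.94 rad/s.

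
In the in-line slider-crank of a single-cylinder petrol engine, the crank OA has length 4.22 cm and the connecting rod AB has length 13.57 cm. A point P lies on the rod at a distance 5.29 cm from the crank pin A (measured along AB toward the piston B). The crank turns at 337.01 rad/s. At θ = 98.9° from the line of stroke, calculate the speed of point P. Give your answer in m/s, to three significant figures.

13.8

ω = 337 rad/s.  Crank-pin speed |V_A| = rω = 14.222 m/s, perpendicular to OA.
Rod angle: sinφ = −(r/L) sinθ ⇒ φ = -17.893°; ω_rod = −rω cosθ/√(L²−r²sin²θ) = +17.038 rad/s.
V_P = V_A + ω_rod × AP, with AP = 0.0529 m along the rod.
Components: V_Px = −rω sinθ − a·ω_rod·sinφ = -13.774 m/s;  V_Py = rω cosθ + a·ω_rod·cosφ = -1.3425 m/s.
|V_P| = √(V_Px² + V_Py²) = 13.839 m/s.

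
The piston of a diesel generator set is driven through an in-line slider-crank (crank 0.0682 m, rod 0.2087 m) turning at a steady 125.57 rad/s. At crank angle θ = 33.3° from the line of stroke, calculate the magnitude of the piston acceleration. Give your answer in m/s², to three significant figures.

ω = 125.6 rad/s
x(θ) = r cosθ + √(L² − r² sin²θ); with ω constant, a = ω²·d²x/dθ².
d²x/dθ² = −r cosθ − r²(cos2θ)/√u − r⁴ sin²2θ/(4u^{3/2}),  u = L² − r² sin²θ = 0.0421537 m².
Substituting r = 0.0682 m, L = 0.2087 m, θ = 33.3°: d²x/dθ² = -0.066526 m.
a = ω²·d²x/dθ² = (125.6)²·(-0.066526) = -1049 m/s²;  |a| = 1049 m/s².

1050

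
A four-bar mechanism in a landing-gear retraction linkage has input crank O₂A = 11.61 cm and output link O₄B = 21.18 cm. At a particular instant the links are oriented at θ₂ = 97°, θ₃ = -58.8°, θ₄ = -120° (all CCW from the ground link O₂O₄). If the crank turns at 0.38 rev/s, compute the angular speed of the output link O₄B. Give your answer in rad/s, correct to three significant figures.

ω₂ = 2.388 rad/s (from 0.38 rev/s).
Differentiating the loop-closure r₂e^{iθ₂}+r₃e^{iθ₃}=r₁+r₄e^{iθ₄} gives r₂ω₂e^{iθ₂}+r₃ω₃e^{iθ₃}=r₄ω₄e^{iθ₄}.
Eliminating the other unknown: ω₄ = r₂ω₂ sin(θ₂−θ₃) / [r₄ sin(θ₄−θ₃)].
Numerator sine = +0.40992; denominator sine = -0.87631.
Result = 0.1161·2.388·(+0.40992) / (0.2118·(-0.87631)) = -0.61223 rad/s; magnitude 0.61223 rad/s.

0.612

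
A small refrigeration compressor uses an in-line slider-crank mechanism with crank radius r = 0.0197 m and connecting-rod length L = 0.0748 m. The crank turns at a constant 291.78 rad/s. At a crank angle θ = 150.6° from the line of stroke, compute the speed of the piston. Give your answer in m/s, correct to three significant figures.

2.17

ω = 291.8 rad/s
For an in-line slider-crank, x = r cosθ + √(L² − r² sin²θ), so v = −rω sinθ·[1 + r cosθ/√(L² − r² sin²θ)].
With r = 0.0197 m, L = 0.0748 m, θ = 150.6°: √(L² − r² sin²θ) = 0.074172 m.
v = −0.0197·291.8·0.49090·[1 + 0.0197·-0.87121/0.074172] = -2.1688 m/s.
|v| = 2.1688 m/s.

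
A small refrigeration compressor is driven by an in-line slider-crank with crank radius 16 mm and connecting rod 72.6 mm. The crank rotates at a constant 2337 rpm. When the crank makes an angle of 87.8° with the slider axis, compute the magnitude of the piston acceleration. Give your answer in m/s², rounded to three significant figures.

179

ω = 2π·2337/60 = 244.7 rad/s
x(θ) = r cosθ + √(L² − r² sin²θ); with ω constant, a = ω²·d²x/dθ².
d²x/dθ² = −r cosθ − r²(cos2θ)/√u − r⁴ sin²2θ/(4u^{3/2}),  u = L² − r² sin²θ = 0.00501514 m².
Substituting r = 0.016 m, L = 0.0726 m, θ = 87.8°: d²x/dθ² = +0.0029898 m.
a = ω²·d²x/dθ² = (244.7)²·(+0.0029898) = +179.07 m/s²;  |a| = 179.07 m/s².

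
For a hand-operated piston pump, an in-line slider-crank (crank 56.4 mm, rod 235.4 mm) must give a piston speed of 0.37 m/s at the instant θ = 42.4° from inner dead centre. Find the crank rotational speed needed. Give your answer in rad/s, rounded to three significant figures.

8.25

For an in-line slider-crank, |v_piston| = rω|sinθ|·[1 + r cosθ/√(L² − r² sin²θ)].
With r = 0.0564 m, L = 0.2354 m, θ = 42.4°: the bracketed kinematic factor |dx/dθ| = 0.044849 m.
ω = v/|dx/dθ| = 0.37/0.044849 = 8.2499 rad/s.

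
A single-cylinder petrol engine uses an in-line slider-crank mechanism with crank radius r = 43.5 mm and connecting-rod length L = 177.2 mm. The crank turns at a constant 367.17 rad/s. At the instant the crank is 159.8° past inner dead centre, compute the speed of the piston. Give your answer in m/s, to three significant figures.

ω = 367.2 rad/s
For an in-line slider-crank, x = r cosθ + √(L² − r² sin²θ), so v = −rω sinθ·[1 + r cosθ/√(L² − r² sin²θ)].
With r = 0.0435 m, L = 0.1772 m, θ = 159.8°: √(L² − r² sin²θ) = 0.17656 m.
v = −0.0435·367.2·0.34530·[1 + 0.0435·-0.93849/0.17656] = -4.2399 m/s.
|v| = 4.2399 m/s.

4.24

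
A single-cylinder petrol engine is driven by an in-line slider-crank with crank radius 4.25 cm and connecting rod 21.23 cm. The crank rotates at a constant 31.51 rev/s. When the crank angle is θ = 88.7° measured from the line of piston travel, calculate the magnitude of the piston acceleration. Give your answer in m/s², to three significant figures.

302

ω = 2π·31.5 = 198 rad/s
x(θ) = r cosθ + √(L² − r² sin²θ); with ω constant, a = ω²·d²x/dθ².
d²x/dθ² = −r cosθ − r²(cos2θ)/√u − r⁴ sin²2θ/(4u^{3/2}),  u = L² − r² sin²θ = 0.043266 m².
Substituting r = 0.0425 m, L = 0.2123 m, θ = 88.7°: d²x/dθ² = +0.0077104 m.
a = ω²·d²x/dθ² = (198)²·(+0.0077104) = +302.23 m/s²;  |a| = 302.23 m/s².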